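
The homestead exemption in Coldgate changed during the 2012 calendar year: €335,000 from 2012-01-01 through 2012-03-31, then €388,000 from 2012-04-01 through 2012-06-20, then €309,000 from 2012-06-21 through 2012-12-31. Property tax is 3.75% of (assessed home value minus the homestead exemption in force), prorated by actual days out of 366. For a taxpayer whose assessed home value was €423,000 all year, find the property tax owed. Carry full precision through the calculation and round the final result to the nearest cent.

2012-01-01 to 2012-03-31: 91 days, exemption €335,000 → (€423,000 − €335,000) × 3.75% × 91/366 = €820.4918
2012-04-01 to 2012-06-20: 81 days, exemption €388,000 → (€423,000 − €388,000) × 3.75% × 81/366 = €290.4713
2012-06-21 to 2012-12-31: 194 days, exemption €309,000 → (€423,000 − €309,000) × 3.75% × 194/366 = €2,265.9836
Total = €3,376.9467

€3,376.95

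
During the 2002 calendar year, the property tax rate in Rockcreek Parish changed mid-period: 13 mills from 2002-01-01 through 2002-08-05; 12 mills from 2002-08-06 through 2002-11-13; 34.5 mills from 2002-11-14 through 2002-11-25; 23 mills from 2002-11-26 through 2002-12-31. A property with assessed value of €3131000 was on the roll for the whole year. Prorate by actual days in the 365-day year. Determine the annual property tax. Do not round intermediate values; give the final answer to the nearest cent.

2002-01-01 to 2002-08-05: 217 days at 13 mills → €3131000 × 1.3% × 217/365 = €24198.7699
2002-08-06 to 2002-11-13: 100 days at 12 mills → €3131000 × 1.2% × 100/365 = €10293.6986
2002-11-14 to 2002-11-25: 12 days at 34.5 mills → €3131000 × 3.45% × 12/365 = €3551.3260
2002-11-26 to 2002-12-31: 36 days at 23 mills → €3131000 × 2.3% × 36/365 = €7102.6521
Total = €45146.4466

€45146.45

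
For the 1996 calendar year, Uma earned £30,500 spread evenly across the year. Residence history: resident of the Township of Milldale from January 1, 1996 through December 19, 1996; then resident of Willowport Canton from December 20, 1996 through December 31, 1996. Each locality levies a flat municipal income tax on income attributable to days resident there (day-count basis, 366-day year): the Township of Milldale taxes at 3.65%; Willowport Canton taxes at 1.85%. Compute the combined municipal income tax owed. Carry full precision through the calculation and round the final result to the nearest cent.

£1,095.25

The Township of Milldale, January 1 – December 19, 1996: 354 days → £30,500 × 3.65% × 354/366 = £1,076.7500
Willowport Canton, December 20 – December 31, 1996: 12 days → £30,500 × 1.85% × 12/366 = £18.5000
Total = £1,095.2500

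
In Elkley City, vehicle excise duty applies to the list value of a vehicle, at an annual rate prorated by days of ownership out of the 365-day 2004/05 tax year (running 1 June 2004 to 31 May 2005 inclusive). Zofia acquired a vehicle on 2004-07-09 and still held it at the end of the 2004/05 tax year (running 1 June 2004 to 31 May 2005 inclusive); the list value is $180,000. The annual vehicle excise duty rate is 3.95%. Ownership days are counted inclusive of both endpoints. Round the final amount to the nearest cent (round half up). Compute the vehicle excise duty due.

Days held (2004-07-09 to 2005-05-31): 327 out of 365
Tax = $180,000 × 3.95% × 327/365 = $6,369.7808

$6,369.78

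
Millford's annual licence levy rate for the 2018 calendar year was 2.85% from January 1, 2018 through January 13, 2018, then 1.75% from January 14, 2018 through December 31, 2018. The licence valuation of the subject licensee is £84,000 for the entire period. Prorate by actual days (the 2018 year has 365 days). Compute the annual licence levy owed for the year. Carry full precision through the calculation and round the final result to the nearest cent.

January 1 – January 13, 2018: 13 days at 2.85% → £84,000 × 2.85% × 13/365 = £85.2658
January 14 – December 31, 2018: 352 days at 1.75% → £84,000 × 1.75% × 352/365 = £1,417.6438
Total = £1,502.9096

£1,502.91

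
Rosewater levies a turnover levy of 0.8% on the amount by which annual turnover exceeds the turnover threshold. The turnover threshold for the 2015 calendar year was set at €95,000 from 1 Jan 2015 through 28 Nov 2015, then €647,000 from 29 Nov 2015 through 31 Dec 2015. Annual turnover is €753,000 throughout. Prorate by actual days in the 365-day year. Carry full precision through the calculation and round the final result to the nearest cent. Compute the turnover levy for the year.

1 Jan – 28 Nov 2015: 332 days, exemption €95,000 → (€753,000 − €95,000) × 0.8% × 332/365 = €4,788.0767
29 Nov – 31 Dec 2015: 33 days, exemption €647,000 → (€753,000 − €647,000) × 0.8% × 33/365 = €76.6685
Total = €4,864.7452

€4,864.75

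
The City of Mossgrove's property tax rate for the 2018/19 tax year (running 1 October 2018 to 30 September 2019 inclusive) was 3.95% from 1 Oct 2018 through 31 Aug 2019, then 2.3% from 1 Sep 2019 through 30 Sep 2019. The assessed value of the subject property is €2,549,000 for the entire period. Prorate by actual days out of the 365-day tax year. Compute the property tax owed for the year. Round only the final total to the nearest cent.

€97,228.64

1 Oct 2018 – 31 Aug 2019: 335 days at 3.95% → €2,549,000 × 3.95% × 335/365 = €92,409.9795
1 Sep – 30 Sep 2019: 30 days at 2.3% → €2,549,000 × 2.3% × 30/365 = €4,818.6575
Total = €97,228.6370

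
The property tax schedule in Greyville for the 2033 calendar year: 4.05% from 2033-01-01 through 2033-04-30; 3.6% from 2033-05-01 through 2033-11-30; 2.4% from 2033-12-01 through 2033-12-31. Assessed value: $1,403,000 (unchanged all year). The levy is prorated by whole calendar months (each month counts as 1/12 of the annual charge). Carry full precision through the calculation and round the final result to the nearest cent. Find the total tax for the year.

$51,209.50

2033-01-01 to 2033-04-30: 4 months at 4.05% → $1,403,000 × 4.05% × 4/12 = $18,940.5000
2033-05-01 to 2033-11-30: 7 months at 3.6% → $1,403,000 × 3.6% × 7/12 = $29,463.0000
2033-12-01 to 2033-12-31: 1 month at 2.4% → $1,403,000 × 2.4% × 1/12 = $2,806.0000
Total = $51,209.5000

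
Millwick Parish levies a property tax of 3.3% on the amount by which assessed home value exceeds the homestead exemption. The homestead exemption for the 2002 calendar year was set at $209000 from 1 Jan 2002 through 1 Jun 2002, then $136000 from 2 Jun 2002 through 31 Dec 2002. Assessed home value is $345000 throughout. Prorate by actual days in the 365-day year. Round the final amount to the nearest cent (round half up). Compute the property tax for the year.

$5893.80

1 Jan – 1 Jun 2002: 152 days, exemption $209000 → ($345000 − $209000) × 3.3% × 152/365 = $1868.9753
2 Jun – 31 Dec 2002: 213 days, exemption $136000 → ($345000 − $136000) × 3.3% × 213/365 = $4024.8247
Total = $5893.8000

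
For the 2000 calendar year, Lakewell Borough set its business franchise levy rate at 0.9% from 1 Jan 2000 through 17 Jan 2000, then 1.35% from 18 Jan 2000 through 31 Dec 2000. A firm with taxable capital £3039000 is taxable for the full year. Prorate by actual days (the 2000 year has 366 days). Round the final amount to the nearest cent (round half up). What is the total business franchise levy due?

£40391.30

1 Jan – 17 Jan 2000: 17 days at 0.9% → £3039000 × 0.9% × 17/366 = £1270.4016
18 Jan – 31 Dec 2000: 349 days at 1.35% → £3039000 × 1.35% × 349/366 = £39120.8975
Total = £40391.2992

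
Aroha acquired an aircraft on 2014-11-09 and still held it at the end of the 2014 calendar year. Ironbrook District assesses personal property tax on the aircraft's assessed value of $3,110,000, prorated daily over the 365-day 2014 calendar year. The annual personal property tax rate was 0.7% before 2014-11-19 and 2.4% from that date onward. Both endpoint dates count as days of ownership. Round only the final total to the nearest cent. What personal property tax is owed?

2014-11-09 to 2014-11-18: 10 days at 0.7% → $3,110,000 × 0.7% × 10/365 = $596.4384
2014-11-19 to 2014-12-31: 43 days at 2.4% → $3,110,000 × 2.4% × 43/365 = $8,793.2055
Total = $9,389.6438

$9,389.64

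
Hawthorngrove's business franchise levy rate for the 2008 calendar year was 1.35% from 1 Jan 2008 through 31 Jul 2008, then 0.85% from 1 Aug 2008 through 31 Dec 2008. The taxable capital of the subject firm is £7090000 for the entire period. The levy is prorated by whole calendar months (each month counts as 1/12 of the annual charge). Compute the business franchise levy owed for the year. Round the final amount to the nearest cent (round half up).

1 Jan – 31 Jul 2008: 7 months at 1.35% → £7090000 × 1.35% × 7/12 = £55833.7500
1 Aug – 31 Dec 2008: 5 months at 0.85% → £7090000 × 0.85% × 5/12 = £25110.4167
Total = £80944.1667

£80944.17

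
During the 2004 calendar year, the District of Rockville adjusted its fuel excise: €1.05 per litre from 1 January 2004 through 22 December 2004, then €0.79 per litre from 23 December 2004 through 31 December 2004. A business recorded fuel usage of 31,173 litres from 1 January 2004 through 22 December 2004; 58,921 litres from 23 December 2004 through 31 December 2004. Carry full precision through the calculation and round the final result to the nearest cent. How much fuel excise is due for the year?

€79,279.24

1 January – 22 December 2004: 31,173 litres at €1.05/litre → €32,731.65
23 December – 31 December 2004: 58,921 litres at €0.79/litre → €46,547.59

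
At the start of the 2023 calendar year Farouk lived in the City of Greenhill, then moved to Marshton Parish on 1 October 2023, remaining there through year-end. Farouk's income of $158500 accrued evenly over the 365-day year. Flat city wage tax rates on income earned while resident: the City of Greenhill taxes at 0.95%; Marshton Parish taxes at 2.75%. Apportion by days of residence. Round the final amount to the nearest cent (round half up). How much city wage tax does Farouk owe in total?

The City of Greenhill, 1 January – 30 September 2023: 273 days → $158500 × 0.95% × 273/365 = $1126.2185
Marshton Parish, 1 October – 31 December 2023: 92 days → $158500 × 2.75% × 92/365 = $1098.6438
Total = $2224.8623

$2224.86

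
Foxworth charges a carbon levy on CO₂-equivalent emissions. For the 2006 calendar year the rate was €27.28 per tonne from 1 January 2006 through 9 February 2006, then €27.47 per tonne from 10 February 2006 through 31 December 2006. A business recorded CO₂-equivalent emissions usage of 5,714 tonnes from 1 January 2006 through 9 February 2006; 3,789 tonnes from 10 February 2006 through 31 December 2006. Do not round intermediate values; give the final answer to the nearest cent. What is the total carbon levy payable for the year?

€259,961.75

1 January – 9 February 2006: 5,714 tonnes at €27.28/tonne → €155,877.92
10 February – 31 December 2006: 3,789 tonnes at €27.47/tonne → €104,083.83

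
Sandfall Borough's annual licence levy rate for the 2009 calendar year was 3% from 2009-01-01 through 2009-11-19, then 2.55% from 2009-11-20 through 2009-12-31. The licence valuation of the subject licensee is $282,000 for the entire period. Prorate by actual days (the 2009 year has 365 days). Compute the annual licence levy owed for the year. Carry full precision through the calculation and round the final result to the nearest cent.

$8,313.98

2009-01-01 to 2009-11-19: 323 days at 3% → $282,000 × 3% × 323/365 = $7,486.5205
2009-11-20 to 2009-12-31: 42 days at 2.55% → $282,000 × 2.55% × 42/365 = $827.4575
Total = $8,313.9781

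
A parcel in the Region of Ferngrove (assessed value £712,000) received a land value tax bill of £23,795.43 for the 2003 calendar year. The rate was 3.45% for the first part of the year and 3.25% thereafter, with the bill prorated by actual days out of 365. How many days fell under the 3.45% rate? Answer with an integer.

168 days

Let d = days at the first rate; then 365 − d days at the second rate.
£712,000 × [3.45%·d + 3.25%·(365−d)] / 365 = £23,795.43
Solving gives d = 168, so the new rate took effect on 18 Jun 2003.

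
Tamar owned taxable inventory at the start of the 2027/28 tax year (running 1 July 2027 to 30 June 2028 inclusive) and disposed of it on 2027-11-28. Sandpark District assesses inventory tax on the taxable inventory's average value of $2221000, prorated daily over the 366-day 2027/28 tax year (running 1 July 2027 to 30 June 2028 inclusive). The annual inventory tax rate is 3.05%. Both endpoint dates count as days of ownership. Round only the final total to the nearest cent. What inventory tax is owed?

Days held (2027-07-01 to 2027-11-28): 151 out of 366
Tax = $2221000 × 3.05% × 151/366 = $27947.5833

$27947.58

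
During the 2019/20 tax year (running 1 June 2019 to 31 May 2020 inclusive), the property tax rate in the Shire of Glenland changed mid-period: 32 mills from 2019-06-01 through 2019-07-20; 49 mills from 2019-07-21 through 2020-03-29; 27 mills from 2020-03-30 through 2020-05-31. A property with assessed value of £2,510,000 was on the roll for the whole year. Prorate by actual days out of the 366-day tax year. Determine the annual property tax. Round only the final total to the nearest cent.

£107,655.68

2019-06-01 to 2019-07-20: 50 days at 32 mills → £2,510,000 × 3.2% × 50/366 = £10,972.6776
2019-07-21 to 2020-03-29: 253 days at 49 mills → £2,510,000 × 4.9% × 253/366 = £85,017.6776
2020-03-30 to 2020-05-31: 63 days at 27 mills → £2,510,000 × 2.7% × 63/366 = £11,665.3279
Total = £107,655.6831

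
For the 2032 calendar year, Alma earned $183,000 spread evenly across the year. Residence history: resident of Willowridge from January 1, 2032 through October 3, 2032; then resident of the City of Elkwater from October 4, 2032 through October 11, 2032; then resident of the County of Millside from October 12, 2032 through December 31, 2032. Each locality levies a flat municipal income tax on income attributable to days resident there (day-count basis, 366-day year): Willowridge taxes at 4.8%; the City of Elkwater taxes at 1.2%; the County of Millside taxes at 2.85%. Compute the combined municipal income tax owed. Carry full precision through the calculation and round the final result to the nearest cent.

Willowridge, January 1 – October 3, 2032: 277 days → $183,000 × 4.8% × 277/366 = $6,648.0000
The City of Elkwater, October 4 – October 11, 2032: 8 days → $183,000 × 1.2% × 8/366 = $48.0000
The County of Millside, October 12 – December 31, 2032: 81 days → $183,000 × 2.85% × 81/366 = $1,154.2500
Total = $7,850.2500

$7,850.25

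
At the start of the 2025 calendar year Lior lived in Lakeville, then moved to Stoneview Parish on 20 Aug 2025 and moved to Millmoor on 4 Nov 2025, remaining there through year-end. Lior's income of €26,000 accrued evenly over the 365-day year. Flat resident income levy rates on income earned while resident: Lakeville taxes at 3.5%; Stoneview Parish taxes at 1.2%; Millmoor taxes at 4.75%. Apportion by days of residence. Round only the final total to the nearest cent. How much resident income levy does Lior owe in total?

€837.13

Lakeville, 1 Jan – 19 Aug 2025: 231 days → €26,000 × 3.5% × 231/365 = €575.9178
Stoneview Parish, 20 Aug – 3 Nov 2025: 76 days → €26,000 × 1.2% × 76/365 = €64.9644
Millmoor, 4 Nov – 31 Dec 2025: 58 days → €26,000 × 4.75% × 58/365 = €196.2466
Total = €837.1288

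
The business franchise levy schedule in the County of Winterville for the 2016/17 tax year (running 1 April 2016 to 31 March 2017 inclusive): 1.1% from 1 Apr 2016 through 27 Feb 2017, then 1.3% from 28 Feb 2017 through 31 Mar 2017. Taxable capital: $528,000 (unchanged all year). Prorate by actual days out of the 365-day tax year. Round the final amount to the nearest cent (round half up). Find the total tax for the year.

1 Apr 2016 – 27 Feb 2017: 333 days at 1.1% → $528,000 × 1.1% × 333/365 = $5,298.8055
28 Feb – 31 Mar 2017: 32 days at 1.3% → $528,000 × 1.3% × 32/365 = $601.7753
Total = $5,900.5808

$5,900.58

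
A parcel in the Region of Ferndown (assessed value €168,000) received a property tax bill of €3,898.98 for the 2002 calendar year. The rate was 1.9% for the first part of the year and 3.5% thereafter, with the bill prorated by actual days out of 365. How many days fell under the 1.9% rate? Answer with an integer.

269 days

Let d = days at the first rate; then 365 − d days at the second rate.
€168,000 × [1.9%·d + 3.5%·(365−d)] / 365 = €3,898.98
Solving gives d = 269, so the new rate took effect on 27 September 2002.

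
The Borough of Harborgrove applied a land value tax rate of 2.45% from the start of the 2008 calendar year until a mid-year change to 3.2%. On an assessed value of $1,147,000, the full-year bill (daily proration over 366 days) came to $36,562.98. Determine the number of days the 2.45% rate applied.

6 days

Let d = days at the first rate; then 366 − d days at the second rate.
$1,147,000 × [2.45%·d + 3.2%·(366−d)] / 366 = $36,562.98
Solving gives d = 6, so the new rate took effect on January 7, 2008.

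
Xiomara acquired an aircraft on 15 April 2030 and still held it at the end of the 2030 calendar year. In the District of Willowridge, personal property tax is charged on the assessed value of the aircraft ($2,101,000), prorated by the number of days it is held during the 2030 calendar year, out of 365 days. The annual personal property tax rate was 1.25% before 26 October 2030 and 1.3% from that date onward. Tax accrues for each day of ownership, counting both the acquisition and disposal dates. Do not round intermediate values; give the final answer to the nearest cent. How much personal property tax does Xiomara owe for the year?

$18,972.32

15 April – 25 October 2030: 194 days at 1.25% → $2,101,000 × 1.25% × 194/365 = $13,958.6986
26 October – 31 December 2030: 67 days at 1.3% → $2,101,000 × 1.3% × 67/365 = $5,013.6192
Total = $18,972.3178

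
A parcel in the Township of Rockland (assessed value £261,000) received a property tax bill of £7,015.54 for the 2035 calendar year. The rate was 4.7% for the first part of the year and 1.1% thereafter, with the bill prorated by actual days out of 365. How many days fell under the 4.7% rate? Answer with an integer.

Let d = days at the first rate; then 365 − d days at the second rate.
£261,000 × [4.7%·d + 1.1%·(365−d)] / 365 = £7,015.54
Solving gives d = 161, so the new rate took effect on 11 June 2035.

161 days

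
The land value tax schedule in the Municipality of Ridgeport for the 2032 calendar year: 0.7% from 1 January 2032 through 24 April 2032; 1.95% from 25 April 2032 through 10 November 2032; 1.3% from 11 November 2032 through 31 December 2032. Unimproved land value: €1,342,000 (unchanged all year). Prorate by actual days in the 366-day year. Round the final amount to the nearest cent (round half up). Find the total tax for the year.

1 January – 24 April 2032: 115 days at 0.7% → €1,342,000 × 0.7% × 115/366 = €2,951.6667
25 April – 10 November 2032: 200 days at 1.95% → €1,342,000 × 1.95% × 200/366 = €14,300.0000
11 November – 31 December 2032: 51 days at 1.3% → €1,342,000 × 1.3% × 51/366 = €2,431.0000
Total = €19,682.6667

€19,682.67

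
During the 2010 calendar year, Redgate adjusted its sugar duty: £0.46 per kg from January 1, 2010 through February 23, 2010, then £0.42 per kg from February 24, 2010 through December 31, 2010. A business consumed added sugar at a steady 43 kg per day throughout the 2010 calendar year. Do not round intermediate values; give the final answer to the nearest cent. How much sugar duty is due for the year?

January 1 – February 23, 2010: 54 days × 43 kg/day = 2,322 kg at £0.46/kg → £1,068.12
February 24 – December 31, 2010: 311 days × 43 kg/day = 13,373 kg at £0.42/kg → £5,616.66

£6,684.78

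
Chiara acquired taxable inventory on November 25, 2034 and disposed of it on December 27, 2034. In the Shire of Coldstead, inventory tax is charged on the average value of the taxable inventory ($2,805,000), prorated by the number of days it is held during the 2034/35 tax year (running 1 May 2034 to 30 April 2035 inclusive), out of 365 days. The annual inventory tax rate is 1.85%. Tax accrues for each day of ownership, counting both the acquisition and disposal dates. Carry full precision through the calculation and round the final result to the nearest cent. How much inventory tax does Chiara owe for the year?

$4,691.65

Days held (November 25 – December 27, 2034): 33 out of 365
Tax = $2,805,000 × 1.85% × 33/365 = $4,691.6507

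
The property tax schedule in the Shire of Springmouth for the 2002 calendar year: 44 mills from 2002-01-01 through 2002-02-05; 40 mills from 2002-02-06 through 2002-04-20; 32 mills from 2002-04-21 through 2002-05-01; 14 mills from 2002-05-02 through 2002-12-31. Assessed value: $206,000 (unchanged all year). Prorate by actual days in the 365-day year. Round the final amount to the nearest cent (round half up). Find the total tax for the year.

2002-01-01 to 2002-02-05: 36 days at 44 mills → $206,000 × 4.4% × 36/365 = $893.9836
2002-02-06 to 2002-04-20: 74 days at 40 mills → $206,000 × 4% × 74/365 = $1,670.5753
2002-04-21 to 2002-05-01: 11 days at 32 mills → $206,000 × 3.2% × 11/365 = $198.6630
2002-05-02 to 2002-12-31: 244 days at 14 mills → $206,000 × 1.4% × 244/365 = $1,927.9342
Total = $4,691.1562

$4,691.16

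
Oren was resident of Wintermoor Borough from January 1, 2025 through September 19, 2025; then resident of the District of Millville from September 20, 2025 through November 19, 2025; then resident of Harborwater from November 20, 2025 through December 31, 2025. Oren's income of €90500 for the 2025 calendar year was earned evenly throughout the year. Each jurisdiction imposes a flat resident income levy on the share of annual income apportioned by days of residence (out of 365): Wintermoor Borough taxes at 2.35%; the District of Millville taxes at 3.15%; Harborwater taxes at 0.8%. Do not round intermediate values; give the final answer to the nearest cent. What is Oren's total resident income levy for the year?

€2086.33

Wintermoor Borough, January 1 – September 19, 2025: 262 days → €90500 × 2.35% × 262/365 = €1526.5986
The District of Millville, September 20 – November 19, 2025: 61 days → €90500 × 3.15% × 61/365 = €476.4267
Harborwater, November 20 – December 31, 2025: 42 days → €90500 × 0.8% × 42/365 = €83.3096
Total = €2086.3349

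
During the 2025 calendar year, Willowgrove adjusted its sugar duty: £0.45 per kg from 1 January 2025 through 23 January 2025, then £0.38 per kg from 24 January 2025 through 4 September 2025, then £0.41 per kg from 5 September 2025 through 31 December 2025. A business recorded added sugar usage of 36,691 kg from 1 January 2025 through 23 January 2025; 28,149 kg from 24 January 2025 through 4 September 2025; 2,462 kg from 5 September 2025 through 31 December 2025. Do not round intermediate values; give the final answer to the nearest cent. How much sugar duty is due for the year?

1 January – 23 January 2025: 36,691 kg at £0.45/kg → £16510.95
24 January – 4 September 2025: 28,149 kg at £0.38/kg → £10696.62
5 September – 31 December 2025: 2,462 kg at £0.41/kg → £1009.42

£28216.99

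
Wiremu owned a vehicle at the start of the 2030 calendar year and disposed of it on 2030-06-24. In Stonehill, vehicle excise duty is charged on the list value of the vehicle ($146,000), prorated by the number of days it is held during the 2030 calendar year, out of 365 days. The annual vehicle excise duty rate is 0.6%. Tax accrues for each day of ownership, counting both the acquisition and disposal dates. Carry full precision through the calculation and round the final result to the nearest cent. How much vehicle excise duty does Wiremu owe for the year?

$420.00

Days held (2030-01-01 to 2030-06-24): 175 out of 365
Tax = $146,000 × 0.6% × 175/365 = $420.0000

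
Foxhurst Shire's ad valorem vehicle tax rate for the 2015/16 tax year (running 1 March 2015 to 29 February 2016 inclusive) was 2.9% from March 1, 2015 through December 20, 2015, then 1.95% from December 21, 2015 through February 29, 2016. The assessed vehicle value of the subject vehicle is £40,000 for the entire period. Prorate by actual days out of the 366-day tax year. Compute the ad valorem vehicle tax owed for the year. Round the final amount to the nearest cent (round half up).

March 1 – December 20, 2015: 295 days at 2.9% → £40,000 × 2.9% × 295/366 = £934.9727
December 21, 2015 – February 29, 2016: 71 days at 1.95% → £40,000 × 1.95% × 71/366 = £151.3115
Total = £1,086.2842

£1,086.28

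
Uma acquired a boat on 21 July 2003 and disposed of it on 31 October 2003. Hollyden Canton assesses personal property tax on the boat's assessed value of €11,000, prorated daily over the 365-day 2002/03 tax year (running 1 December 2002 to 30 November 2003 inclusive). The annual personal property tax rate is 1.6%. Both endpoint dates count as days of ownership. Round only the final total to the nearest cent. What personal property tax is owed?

Days held (21 July – 31 October 2003): 103 out of 365
Tax = €11,000 × 1.6% × 103/365 = €49.6658

€49.67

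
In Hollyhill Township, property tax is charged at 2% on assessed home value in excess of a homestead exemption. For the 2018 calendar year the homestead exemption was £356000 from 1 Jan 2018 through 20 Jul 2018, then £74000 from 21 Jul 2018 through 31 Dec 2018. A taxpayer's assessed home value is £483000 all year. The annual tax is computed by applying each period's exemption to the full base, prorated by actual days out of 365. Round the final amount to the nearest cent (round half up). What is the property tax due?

£5074.14

1 Jan – 20 Jul 2018: 201 days, exemption £356000 → (£483000 − £356000) × 2% × 201/365 = £1398.7397
21 Jul – 31 Dec 2018: 164 days, exemption £74000 → (£483000 − £74000) × 2% × 164/365 = £3675.3973
Total = £5074.1370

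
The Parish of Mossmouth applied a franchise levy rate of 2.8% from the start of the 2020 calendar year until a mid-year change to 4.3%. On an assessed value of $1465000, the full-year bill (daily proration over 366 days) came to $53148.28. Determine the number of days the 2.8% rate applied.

164 days

Let d = days at the first rate; then 366 − d days at the second rate.
$1465000 × [2.8%·d + 4.3%·(366−d)] / 366 = $53148.28
Solving gives d = 164, so the new rate took effect on June 13, 2020.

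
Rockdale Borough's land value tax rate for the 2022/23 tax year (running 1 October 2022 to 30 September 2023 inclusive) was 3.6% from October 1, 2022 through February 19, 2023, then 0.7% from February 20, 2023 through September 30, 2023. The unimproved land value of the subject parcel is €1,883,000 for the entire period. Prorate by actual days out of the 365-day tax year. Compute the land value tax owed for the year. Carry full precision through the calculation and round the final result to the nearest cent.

October 1, 2022 – February 19, 2023: 142 days at 3.6% → €1,883,000 × 3.6% × 142/365 = €26,372.3178
February 20 – September 30, 2023: 223 days at 0.7% → €1,883,000 × 0.7% × 223/365 = €8,053.0493
Total = €34,425.3671

€34,425.37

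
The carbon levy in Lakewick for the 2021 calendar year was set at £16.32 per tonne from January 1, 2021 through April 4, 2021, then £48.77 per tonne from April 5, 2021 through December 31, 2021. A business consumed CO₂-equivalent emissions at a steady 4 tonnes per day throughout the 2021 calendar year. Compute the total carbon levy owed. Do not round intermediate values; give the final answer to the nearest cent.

January 1 – April 4, 2021: 94 days × 4 tonnes/day = 376 tonnes at £16.32/tonne → £6,136.32
April 5 – December 31, 2021: 271 days × 4 tonnes/day = 1,084 tonnes at £48.77/tonne → £52,866.68

£59,003.00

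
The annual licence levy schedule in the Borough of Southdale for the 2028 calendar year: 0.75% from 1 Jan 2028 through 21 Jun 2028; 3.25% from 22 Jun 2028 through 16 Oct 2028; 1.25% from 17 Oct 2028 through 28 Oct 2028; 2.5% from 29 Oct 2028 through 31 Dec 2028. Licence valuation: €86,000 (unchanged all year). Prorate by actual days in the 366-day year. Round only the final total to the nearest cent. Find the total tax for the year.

€1,609.56

1 Jan – 21 Jun 2028: 173 days at 0.75% → €86,000 × 0.75% × 173/366 = €304.8770
22 Jun – 16 Oct 2028: 117 days at 3.25% → €86,000 × 3.25% × 117/366 = €893.4836
17 Oct – 28 Oct 2028: 12 days at 1.25% → €86,000 × 1.25% × 12/366 = €35.2459
29 Oct – 31 Dec 2028: 64 days at 2.5% → €86,000 × 2.5% × 64/366 = €375.9563
Total = €1,609.5628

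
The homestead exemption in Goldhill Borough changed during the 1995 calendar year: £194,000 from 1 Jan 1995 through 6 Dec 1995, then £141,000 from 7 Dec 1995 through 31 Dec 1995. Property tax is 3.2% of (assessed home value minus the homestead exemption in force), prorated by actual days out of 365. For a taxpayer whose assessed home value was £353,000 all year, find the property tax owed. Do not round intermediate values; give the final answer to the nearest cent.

£5,204.16

1 Jan – 6 Dec 1995: 340 days, exemption £194,000 → (£353,000 − £194,000) × 3.2% × 340/365 = £4,739.5068
7 Dec – 31 Dec 1995: 25 days, exemption £141,000 → (£353,000 − £141,000) × 3.2% × 25/365 = £464.6575
Total = £5,204.1644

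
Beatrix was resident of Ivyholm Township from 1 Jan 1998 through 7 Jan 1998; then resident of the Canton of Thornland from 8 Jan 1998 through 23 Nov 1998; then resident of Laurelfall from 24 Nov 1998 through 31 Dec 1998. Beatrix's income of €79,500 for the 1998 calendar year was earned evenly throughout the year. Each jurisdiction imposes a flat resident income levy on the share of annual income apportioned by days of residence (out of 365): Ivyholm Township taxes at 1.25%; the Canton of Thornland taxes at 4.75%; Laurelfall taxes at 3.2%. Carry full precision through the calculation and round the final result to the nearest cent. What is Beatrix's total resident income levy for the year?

€3,594.60

Ivyholm Township, 1 Jan – 7 Jan 1998: 7 days → €79,500 × 1.25% × 7/365 = €19.0582
The Canton of Thornland, 8 Jan – 23 Nov 1998: 320 days → €79,500 × 4.75% × 320/365 = €3,310.6849
Laurelfall, 24 Nov – 31 Dec 1998: 38 days → €79,500 × 3.2% × 38/365 = €264.8548
Total = €3,594.5979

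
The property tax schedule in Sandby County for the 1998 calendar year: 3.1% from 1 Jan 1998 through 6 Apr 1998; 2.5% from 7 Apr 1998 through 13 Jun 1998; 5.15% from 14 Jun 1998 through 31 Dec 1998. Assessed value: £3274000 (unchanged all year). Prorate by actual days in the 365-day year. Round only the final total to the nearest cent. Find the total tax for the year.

1 Jan – 6 Apr 1998: 96 days at 3.1% → £3274000 × 3.1% × 96/365 = £26694.3123
7 Apr – 13 Jun 1998: 68 days at 2.5% → £3274000 × 2.5% × 68/365 = £15248.7671
14 Jun – 31 Dec 1998: 201 days at 5.15% → £3274000 × 5.15% × 201/365 = £92851.5370
Total = £134794.6164

£134794.62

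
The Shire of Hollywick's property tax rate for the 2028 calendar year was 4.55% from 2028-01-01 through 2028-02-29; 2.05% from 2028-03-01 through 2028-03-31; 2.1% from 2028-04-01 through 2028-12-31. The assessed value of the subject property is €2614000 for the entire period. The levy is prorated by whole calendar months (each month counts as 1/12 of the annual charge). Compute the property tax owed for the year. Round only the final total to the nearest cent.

2028-01-01 to 2028-02-29: 2 months at 4.55% → €2614000 × 4.55% × 2/12 = €19822.8333
2028-03-01 to 2028-03-31: 1 month at 2.05% → €2614000 × 2.05% × 1/12 = €4465.5833
2028-04-01 to 2028-12-31: 9 months at 2.1% → €2614000 × 2.1% × 9/12 = €41170.5000
Total = €65458.9167

€65458.92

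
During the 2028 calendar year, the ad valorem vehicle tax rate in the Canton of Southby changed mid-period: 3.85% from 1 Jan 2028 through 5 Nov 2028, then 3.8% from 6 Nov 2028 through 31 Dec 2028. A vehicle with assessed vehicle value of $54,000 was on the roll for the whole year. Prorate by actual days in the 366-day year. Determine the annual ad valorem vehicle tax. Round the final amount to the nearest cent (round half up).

1 Jan – 5 Nov 2028: 310 days at 3.85% → $54,000 × 3.85% × 310/366 = $1,760.9016
6 Nov – 31 Dec 2028: 56 days at 3.8% → $54,000 × 3.8% × 56/366 = $313.9672
Total = $2,074.8689

$2,074.87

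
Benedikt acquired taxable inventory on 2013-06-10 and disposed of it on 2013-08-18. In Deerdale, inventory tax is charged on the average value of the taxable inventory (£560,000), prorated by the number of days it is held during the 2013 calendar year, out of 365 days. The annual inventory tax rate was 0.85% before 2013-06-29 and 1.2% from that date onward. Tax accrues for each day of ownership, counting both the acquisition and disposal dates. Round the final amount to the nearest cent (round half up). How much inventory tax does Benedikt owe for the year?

2013-06-10 to 2013-06-28: 19 days at 0.85% → £560,000 × 0.85% × 19/365 = £247.7808
2013-06-29 to 2013-08-18: 51 days at 1.2% → £560,000 × 1.2% × 51/365 = £938.9589
Total = £1,186.7397

£1,186.74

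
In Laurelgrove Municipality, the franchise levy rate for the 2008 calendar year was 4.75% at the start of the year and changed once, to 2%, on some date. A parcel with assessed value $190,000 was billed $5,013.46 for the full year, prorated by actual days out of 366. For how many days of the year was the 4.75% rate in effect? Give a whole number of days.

Let d = days at the first rate; then 366 − d days at the second rate.
$190,000 × [4.75%·d + 2%·(366−d)] / 366 = $5,013.46
Solving gives d = 85, so the new rate took effect on March 26, 2008.

85 days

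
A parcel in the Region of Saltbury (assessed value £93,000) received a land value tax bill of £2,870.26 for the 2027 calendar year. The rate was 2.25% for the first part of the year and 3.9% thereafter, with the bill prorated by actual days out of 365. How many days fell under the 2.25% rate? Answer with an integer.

Let d = days at the first rate; then 365 − d days at the second rate.
£93,000 × [2.25%·d + 3.9%·(365−d)] / 365 = £2,870.26
Solving gives d = 180, so the new rate took effect on June 30, 2027.

180 days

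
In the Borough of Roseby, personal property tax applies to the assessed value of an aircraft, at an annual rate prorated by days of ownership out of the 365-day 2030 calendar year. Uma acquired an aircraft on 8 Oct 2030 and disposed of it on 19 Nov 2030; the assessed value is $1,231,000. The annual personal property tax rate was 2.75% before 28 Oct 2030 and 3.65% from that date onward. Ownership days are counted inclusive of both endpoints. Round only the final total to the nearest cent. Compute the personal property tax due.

$4,686.23

8 Oct – 27 Oct 2030: 20 days at 2.75% → $1,231,000 × 2.75% × 20/365 = $1,854.9315
28 Oct – 19 Nov 2030: 23 days at 3.65% → $1,231,000 × 3.65% × 23/365 = $2,831.3000
Total = $4,686.2315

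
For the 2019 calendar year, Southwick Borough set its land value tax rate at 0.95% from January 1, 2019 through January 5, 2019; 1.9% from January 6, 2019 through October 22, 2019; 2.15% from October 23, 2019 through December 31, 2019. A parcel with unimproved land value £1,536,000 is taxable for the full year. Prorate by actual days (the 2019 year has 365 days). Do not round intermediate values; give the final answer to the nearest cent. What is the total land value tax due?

£29,720.55

January 1 – January 5, 2019: 5 days at 0.95% → £1,536,000 × 0.95% × 5/365 = £199.8904
January 6 – October 22, 2019: 290 days at 1.9% → £1,536,000 × 1.9% × 290/365 = £23,187.2877
October 23 – December 31, 2019: 70 days at 2.15% → £1,536,000 × 2.15% × 70/365 = £6,333.3699
Total = £29,720.5479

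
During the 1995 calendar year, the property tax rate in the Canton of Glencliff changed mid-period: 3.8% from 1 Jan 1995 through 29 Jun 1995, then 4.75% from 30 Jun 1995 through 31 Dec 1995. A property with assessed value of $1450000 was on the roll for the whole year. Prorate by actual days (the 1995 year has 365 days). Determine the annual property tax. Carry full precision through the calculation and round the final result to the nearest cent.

1 Jan – 29 Jun 1995: 180 days at 3.8% → $1450000 × 3.8% × 180/365 = $27172.6027
30 Jun – 31 Dec 1995: 185 days at 4.75% → $1450000 × 4.75% × 185/365 = $34909.2466
Total = $62081.8493

$62081.85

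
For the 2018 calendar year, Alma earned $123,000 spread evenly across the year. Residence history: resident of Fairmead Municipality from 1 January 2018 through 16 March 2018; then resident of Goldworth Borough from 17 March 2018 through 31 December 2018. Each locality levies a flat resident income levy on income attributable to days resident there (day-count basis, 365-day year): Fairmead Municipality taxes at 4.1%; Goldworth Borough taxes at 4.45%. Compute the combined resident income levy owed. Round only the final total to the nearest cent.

$5,385.04

Fairmead Municipality, 1 January – 16 March 2018: 75 days → $123,000 × 4.1% × 75/365 = $1,036.2329
Goldworth Borough, 17 March – 31 December 2018: 290 days → $123,000 × 4.45% × 290/365 = $4,348.8082
Total = $5,385.0411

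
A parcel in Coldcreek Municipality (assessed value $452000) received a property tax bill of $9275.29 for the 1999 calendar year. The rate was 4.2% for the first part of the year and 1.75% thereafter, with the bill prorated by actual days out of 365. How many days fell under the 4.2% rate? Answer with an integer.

45 days

Let d = days at the first rate; then 365 − d days at the second rate.
$452000 × [4.2%·d + 1.75%·(365−d)] / 365 = $9275.29
Solving gives d = 45, so the new rate took effect on 15 February 1999.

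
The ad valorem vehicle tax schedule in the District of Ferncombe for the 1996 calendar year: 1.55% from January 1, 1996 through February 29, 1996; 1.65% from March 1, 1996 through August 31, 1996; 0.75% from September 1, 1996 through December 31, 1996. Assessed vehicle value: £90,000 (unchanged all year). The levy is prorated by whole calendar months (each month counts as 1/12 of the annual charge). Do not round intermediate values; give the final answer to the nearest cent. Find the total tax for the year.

January 1 – February 29, 1996: 2 months at 1.55% → £90,000 × 1.55% × 2/12 = £232.5000
March 1 – August 31, 1996: 6 months at 1.65% → £90,000 × 1.65% × 6/12 = £742.5000
September 1 – December 31, 1996: 4 months at 0.75% → £90,000 × 0.75% × 4/12 = £225.0000
Total = £1,200.0000

£1,200.00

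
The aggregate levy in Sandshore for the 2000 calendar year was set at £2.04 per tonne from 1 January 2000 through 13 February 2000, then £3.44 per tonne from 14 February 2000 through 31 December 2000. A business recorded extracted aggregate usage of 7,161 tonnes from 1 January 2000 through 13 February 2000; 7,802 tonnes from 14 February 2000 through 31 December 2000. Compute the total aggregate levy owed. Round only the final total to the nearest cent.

1 January – 13 February 2000: 7,161 tonnes at £2.04/tonne → £14608.44
14 February – 31 December 2000: 7,802 tonnes at £3.44/tonne → £26838.88

£41447.32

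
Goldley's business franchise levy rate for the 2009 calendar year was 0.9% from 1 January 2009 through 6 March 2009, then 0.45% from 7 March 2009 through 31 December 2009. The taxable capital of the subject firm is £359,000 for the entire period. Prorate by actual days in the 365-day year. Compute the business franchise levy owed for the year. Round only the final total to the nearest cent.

1 January – 6 March 2009: 65 days at 0.9% → £359,000 × 0.9% × 65/365 = £575.3836
7 March – 31 December 2009: 300 days at 0.45% → £359,000 × 0.45% × 300/365 = £1,327.8082
Total = £1,903.1918

£1,903.19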